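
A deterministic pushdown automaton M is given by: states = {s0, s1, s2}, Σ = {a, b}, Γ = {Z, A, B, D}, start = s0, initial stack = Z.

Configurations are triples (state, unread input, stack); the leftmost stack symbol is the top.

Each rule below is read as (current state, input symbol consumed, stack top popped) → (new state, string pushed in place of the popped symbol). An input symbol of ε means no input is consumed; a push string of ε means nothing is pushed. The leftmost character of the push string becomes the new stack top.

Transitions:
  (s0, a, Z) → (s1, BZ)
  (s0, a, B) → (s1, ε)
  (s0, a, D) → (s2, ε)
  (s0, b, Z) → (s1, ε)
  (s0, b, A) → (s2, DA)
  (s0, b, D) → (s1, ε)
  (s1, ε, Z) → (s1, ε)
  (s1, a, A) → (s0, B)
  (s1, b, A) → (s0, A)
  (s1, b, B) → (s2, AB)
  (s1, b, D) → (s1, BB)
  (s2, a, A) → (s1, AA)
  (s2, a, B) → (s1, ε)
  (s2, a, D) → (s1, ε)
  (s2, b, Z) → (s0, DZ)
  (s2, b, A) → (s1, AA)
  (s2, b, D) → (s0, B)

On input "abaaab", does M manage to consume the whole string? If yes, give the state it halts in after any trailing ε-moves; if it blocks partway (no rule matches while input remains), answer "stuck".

s0

(s0, abaaab, Z) ⊢ (s1, baaab, BZ) ⊢ (s2, aaab, ABZ) ⊢ (s1, aab, AABZ) ⊢ (s0, ab, BABZ) ⊢ (s1, b, ABZ) ⊢ (s0, ε, ABZ)
All input consumed; M is in state s0.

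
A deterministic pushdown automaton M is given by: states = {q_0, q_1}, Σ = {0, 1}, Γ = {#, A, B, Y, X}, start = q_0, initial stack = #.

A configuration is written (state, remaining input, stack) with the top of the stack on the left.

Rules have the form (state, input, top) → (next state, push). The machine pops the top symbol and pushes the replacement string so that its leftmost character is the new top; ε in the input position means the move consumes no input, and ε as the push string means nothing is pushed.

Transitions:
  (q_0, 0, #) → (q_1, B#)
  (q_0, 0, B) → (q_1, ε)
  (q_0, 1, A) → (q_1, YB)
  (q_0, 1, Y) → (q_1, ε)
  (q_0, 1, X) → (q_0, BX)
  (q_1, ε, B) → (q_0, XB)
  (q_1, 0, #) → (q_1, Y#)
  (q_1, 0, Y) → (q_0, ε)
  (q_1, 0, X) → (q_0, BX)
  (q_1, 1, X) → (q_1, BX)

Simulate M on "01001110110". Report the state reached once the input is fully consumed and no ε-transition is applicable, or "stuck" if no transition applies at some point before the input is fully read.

stuck

(q_0, 01001110110, #)
  read 0, top #: go to q_1, push B# → (q_1, 1001110110, B#)
  ε-move, top B: go to q_0, push XB → (q_0, 1001110110, XB#)
  read 1, top X: go to q_0, push BX → (q_0, 001110110, BXB#)
  read 0, top B: go to q_1, push ε → (q_1, 01110110, XB#)
  read 0, top X: go to q_0, push BX → (q_0, 1110110, BXB#)
No transition for (q_0, 1, top B); M blocks with input 1110110 remaining.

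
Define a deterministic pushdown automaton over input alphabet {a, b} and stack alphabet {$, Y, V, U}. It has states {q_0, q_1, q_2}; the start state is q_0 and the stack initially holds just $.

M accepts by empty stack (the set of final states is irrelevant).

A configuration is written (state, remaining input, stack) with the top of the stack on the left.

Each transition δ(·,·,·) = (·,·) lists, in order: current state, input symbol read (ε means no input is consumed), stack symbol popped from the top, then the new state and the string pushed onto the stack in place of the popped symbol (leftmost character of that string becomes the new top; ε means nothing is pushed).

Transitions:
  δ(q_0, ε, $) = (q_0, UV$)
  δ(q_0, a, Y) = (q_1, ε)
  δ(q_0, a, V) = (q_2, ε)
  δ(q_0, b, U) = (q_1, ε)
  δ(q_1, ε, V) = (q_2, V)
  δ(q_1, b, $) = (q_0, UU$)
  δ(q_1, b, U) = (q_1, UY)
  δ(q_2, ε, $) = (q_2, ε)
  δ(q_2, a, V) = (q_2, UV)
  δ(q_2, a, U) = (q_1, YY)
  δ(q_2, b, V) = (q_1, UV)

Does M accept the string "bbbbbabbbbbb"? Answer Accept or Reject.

Reject

(q_0, bbbbbabbbbbb, $)
  ε-move, top $: go to q_0, push UV$ → (q_0, bbbbbabbbbbb, UV$)
  read b, top U: go to q_1, push ε → (q_1, bbbbabbbbbb, V$)
  ε-move, top V: go to q_2, push V → (q_2, bbbbabbbbbb, V$)
  read b, top V: go to q_1, push UV → (q_1, bbbabbbbbb, UV$)
  read b, top U: go to q_1, push UY → (q_1, bbabbbbbb, UYV$)
  read b, top U: go to q_1, push UY → (q_1, babbbbbb, UYYV$)
  read b, top U: go to q_1, push UY → (q_1, abbbbbb, UYYYV$)
No transition applies at (q_1, abbbbbb, UYYYV$); input not fully consumed.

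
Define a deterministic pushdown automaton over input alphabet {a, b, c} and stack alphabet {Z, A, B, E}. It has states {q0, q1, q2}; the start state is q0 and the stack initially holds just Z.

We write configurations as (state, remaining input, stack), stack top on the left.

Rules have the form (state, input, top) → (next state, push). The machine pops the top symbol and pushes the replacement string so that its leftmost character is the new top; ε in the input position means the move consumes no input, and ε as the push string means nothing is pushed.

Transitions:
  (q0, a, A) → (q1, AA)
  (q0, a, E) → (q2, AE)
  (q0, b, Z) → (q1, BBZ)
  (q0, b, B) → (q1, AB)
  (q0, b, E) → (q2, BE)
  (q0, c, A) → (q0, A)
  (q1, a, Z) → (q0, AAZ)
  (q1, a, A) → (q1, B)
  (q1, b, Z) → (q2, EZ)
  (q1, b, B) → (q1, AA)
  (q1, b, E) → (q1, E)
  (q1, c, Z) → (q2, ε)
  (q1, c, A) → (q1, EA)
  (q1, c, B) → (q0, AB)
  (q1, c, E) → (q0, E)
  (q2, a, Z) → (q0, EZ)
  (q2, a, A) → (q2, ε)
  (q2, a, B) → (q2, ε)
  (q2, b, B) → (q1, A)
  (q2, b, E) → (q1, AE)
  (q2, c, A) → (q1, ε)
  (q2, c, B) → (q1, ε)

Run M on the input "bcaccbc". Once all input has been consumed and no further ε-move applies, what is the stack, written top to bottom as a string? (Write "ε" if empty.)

(q0, bcaccbc, Z) ⊢ (q1, caccbc, BBZ) ⊢ (q0, accbc, ABBZ) ⊢ (q1, ccbc, AABBZ) ⊢ (q1, cbc, EAABBZ) ⊢ (q0, bc, EAABBZ) ⊢ (q2, c, BEAABBZ) ⊢ (q1, ε, EAABBZ)
All input consumed in state q1 with stack EAABBZ.

EAABBZ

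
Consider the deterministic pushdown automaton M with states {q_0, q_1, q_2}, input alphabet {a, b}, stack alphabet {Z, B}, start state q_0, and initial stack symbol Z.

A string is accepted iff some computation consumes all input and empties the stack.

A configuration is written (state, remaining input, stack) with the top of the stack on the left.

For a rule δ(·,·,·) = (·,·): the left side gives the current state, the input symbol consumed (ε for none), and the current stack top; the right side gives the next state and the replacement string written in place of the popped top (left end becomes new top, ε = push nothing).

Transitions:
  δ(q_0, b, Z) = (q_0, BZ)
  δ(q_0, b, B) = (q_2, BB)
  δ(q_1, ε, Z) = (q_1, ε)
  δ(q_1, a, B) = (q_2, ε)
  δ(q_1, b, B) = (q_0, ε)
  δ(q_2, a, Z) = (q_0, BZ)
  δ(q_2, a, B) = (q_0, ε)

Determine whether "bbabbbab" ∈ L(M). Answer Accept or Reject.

Reject

(q_0, bbabbbab, Z)
  read b, top Z: go to q_0, push BZ → (q_0, babbbab, BZ)
  read b, top B: go to q_2, push BB → (q_2, abbbab, BBZ)
  read a, top B: go to q_0, push ε → (q_0, bbbab, BZ)
  read b, top B: go to q_2, push BB → (q_2, bbab, BBZ)
No transition applies at (q_2, bbab, BBZ); input not fully consumed.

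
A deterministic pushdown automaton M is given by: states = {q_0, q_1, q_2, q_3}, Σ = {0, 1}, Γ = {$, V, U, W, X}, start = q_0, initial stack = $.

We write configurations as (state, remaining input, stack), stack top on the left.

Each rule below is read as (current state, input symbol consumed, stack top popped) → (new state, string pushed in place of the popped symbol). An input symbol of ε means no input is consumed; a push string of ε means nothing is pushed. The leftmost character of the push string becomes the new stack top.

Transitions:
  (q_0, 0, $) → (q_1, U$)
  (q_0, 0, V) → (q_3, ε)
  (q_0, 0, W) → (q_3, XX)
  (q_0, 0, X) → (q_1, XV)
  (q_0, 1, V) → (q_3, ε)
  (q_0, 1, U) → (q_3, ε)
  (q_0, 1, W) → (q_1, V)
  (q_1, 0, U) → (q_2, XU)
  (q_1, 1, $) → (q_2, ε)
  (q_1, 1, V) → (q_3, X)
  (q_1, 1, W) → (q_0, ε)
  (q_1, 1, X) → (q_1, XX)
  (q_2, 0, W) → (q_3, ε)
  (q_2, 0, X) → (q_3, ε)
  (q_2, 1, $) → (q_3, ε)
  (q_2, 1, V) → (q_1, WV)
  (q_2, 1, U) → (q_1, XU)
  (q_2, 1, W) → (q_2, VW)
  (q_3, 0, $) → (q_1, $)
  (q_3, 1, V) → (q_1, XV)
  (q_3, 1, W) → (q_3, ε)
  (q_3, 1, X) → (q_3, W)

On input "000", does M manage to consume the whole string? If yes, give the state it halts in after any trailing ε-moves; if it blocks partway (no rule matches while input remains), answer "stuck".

(q_0, 000, $) ⊢ (q_1, 00, U$) ⊢ (q_2, 0, XU$) ⊢ (q_3, ε, U$)
All input consumed; M is in state q_3.

q_3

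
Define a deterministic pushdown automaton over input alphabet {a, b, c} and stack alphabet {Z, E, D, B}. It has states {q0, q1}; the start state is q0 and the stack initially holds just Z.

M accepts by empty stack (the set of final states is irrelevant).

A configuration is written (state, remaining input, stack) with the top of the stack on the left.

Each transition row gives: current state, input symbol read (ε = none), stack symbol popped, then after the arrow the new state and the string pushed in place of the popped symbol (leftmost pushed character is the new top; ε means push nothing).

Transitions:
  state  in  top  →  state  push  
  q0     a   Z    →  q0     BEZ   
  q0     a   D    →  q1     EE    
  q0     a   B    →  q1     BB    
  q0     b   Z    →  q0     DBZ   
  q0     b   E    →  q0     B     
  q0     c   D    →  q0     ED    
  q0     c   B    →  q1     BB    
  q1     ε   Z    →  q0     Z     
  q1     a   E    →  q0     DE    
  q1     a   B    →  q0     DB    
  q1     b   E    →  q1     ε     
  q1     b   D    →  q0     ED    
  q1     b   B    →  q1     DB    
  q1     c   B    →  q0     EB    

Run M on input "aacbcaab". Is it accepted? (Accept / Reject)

Reject

(q0, aacbcaab, Z)
  read a, top Z: go to q0, push BEZ → (q0, acbcaab, BEZ)
  read a, top B: go to q1, push BB → (q1, cbcaab, BBEZ)
  read c, top B: go to q0, push EB → (q0, bcaab, EBBEZ)
  read b, top E: go to q0, push B → (q0, caab, BBBEZ)
  read c, top B: go to q1, push BB → (q1, aab, BBBBEZ)
  read a, top B: go to q0, push DB → (q0, ab, DBBBBEZ)
  read a, top D: go to q1, push EE → (q1, b, EEBBBBEZ)
  read b, top E: go to q1, push ε → (q1, ε, EBBBBEZ)
All input consumed; stack is EBBBBEZ, not empty, and no further ε-move applies.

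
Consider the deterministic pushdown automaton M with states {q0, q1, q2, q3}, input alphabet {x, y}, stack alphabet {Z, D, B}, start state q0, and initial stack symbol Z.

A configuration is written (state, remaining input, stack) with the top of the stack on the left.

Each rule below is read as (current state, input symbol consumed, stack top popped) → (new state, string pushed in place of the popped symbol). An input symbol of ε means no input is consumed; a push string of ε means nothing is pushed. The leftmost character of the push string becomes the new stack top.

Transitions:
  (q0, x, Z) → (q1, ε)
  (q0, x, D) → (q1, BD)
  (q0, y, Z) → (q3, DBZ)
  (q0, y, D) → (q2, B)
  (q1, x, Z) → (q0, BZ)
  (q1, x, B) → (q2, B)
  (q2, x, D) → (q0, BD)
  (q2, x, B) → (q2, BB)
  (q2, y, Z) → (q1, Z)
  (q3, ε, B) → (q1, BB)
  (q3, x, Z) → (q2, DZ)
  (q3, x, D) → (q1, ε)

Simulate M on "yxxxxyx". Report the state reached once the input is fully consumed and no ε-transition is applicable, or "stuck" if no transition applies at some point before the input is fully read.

stuck

(q0, yxxxxyx, Z) ⊢ (q3, xxxxyx, DBZ) ⊢ (q1, xxxyx, BZ) ⊢ (q2, xxyx, BZ) ⊢ (q2, xyx, BBZ) ⊢ (q2, yx, BBBZ)
No transition for (q2, y, top B); M blocks with input yx remaining.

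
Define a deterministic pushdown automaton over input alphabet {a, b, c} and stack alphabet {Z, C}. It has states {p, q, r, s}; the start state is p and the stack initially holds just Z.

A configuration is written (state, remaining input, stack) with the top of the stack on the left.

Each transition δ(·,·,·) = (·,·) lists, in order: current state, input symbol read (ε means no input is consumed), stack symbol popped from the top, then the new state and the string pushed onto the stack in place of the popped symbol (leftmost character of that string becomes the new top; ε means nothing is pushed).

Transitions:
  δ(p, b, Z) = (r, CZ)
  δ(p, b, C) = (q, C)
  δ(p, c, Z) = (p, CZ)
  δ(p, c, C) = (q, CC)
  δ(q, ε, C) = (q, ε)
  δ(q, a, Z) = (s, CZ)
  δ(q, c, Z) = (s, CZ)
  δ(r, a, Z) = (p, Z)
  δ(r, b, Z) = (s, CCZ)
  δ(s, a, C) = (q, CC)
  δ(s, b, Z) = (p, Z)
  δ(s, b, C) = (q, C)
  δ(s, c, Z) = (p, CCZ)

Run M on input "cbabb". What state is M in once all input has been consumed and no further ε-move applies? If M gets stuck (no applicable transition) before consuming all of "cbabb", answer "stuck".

(p, cbabb, Z)
  read c, top Z: go to p, push CZ → (p, babb, CZ)
  read b, top C: go to q, push C → (q, abb, CZ)
  ε-move, top C: go to q, push ε → (q, abb, Z)
  read a, top Z: go to s, push CZ → (s, bb, CZ)
  read b, top C: go to q, push C → (q, b, CZ)
  ε-move, top C: go to q, push ε → (q, b, Z)
No transition for (q, b, top Z); M blocks with input b remaining.

stuck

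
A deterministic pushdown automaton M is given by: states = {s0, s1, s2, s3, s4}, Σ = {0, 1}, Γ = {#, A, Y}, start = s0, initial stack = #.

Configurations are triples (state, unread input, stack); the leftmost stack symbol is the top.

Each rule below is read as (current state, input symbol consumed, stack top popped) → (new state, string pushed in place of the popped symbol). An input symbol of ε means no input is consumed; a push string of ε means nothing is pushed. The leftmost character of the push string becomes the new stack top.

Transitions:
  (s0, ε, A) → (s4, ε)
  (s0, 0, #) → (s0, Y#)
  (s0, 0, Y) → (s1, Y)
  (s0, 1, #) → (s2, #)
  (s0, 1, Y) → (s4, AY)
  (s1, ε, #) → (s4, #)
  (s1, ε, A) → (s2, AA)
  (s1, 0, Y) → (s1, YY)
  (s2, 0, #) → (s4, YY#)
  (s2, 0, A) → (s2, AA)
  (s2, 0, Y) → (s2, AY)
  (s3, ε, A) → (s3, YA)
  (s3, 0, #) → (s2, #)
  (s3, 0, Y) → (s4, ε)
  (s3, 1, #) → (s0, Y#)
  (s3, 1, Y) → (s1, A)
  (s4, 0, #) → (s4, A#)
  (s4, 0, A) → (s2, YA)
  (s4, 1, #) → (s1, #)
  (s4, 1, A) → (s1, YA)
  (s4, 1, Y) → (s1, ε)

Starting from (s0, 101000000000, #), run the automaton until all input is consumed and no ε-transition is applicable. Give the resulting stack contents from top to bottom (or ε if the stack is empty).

YYYYYYYYYY#

(s0, 101000000000, #) ⊢ (s2, 01000000000, #) ⊢ (s4, 1000000000, YY#) ⊢ (s1, 000000000, Y#) ⊢ (s1, 00000000, YY#) ⊢ (s1, 0000000, YYY#) ⊢ (s1, 000000, YYYY#) ⊢ (s1, 00000, YYYYY#) ⊢ (s1, 0000, YYYYYY#) ⊢ (s1, 000, YYYYYYY#) ⊢ (s1, 00, YYYYYYYY#) ⊢ (s1, 0, YYYYYYYYY#) ⊢ (s1, ε, YYYYYYYYYY#)
All input consumed in state s1 with stack YYYYYYYYYY#.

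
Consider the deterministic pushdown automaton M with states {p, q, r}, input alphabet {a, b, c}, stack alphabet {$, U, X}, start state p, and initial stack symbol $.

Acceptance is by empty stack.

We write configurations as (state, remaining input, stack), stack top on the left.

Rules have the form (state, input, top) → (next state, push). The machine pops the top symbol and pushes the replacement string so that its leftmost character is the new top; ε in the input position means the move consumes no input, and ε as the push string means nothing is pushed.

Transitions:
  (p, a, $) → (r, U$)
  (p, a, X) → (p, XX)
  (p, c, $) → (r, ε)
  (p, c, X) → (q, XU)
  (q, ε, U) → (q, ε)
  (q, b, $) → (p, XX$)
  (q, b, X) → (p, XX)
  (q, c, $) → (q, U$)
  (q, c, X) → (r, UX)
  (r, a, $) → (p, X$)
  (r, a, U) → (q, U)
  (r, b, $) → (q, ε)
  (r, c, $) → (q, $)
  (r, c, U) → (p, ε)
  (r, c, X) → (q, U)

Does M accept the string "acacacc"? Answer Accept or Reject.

Accept

(p, acacacc, $)
  read a, top $: go to r, push U$ → (r, cacacc, U$)
  read c, top U: go to p, push ε → (p, acacc, $)
  read a, top $: go to r, push U$ → (r, cacc, U$)
  read c, top U: go to p, push ε → (p, acc, $)
  read a, top $: go to r, push U$ → (r, cc, U$)
  read c, top U: go to p, push ε → (p, c, $)
  read c, top $: go to r, push ε → (r, ε, ε)
All input consumed and the stack is empty.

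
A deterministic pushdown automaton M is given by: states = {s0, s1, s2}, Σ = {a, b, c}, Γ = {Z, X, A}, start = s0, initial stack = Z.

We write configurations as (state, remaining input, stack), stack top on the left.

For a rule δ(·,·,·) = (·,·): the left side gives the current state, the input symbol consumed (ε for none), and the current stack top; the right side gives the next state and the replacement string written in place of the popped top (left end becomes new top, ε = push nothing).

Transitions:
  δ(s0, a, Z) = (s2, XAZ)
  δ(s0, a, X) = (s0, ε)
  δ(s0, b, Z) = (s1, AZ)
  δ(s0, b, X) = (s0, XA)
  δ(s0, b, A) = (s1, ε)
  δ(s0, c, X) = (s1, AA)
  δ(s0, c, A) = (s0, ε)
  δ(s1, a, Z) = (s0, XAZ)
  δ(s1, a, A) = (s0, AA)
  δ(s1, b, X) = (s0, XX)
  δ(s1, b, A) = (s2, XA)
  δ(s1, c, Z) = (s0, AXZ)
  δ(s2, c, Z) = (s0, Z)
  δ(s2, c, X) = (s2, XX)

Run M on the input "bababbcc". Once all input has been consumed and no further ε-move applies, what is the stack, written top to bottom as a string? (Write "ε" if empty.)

(s0, bababbcc, Z) ⊢ (s1, ababbcc, AZ) ⊢ (s0, babbcc, AAZ) ⊢ (s1, abbcc, AZ) ⊢ (s0, bbcc, AAZ) ⊢ (s1, bcc, AZ) ⊢ (s2, cc, XAZ) ⊢ (s2, c, XXAZ) ⊢ (s2, ε, XXXAZ)
All input consumed in state s2 with stack XXXAZ.

XXXAZ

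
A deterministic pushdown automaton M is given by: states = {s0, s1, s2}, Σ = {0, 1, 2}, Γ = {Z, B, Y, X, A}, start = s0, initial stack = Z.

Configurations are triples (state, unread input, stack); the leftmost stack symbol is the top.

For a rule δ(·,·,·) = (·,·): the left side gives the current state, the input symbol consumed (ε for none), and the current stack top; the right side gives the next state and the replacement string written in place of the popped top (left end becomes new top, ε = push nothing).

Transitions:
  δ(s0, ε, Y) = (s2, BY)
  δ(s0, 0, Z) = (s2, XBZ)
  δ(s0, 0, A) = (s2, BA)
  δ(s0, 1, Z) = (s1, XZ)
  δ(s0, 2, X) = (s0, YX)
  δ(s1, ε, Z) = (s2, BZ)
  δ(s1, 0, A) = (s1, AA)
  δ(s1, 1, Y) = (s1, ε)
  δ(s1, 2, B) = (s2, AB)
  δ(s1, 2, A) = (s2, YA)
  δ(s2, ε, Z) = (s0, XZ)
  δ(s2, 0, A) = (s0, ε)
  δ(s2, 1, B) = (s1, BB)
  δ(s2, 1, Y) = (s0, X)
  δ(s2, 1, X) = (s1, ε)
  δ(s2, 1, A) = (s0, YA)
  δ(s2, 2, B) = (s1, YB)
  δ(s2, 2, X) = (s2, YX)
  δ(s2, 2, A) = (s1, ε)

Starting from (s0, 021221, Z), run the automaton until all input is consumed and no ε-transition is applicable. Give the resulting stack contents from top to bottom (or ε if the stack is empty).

BYXXBZ

(s0, 021221, Z)
  read 0, top Z: go to s2, push XBZ → (s2, 21221, XBZ)
  read 2, top X: go to s2, push YX → (s2, 1221, YXBZ)
  read 1, top Y: go to s0, push X → (s0, 221, XXBZ)
  read 2, top X: go to s0, push YX → (s0, 21, YXXBZ)
  ε-move, top Y: go to s2, push BY → (s2, 21, BYXXBZ)
  read 2, top B: go to s1, push YB → (s1, 1, YBYXXBZ)
  read 1, top Y: go to s1, push ε → (s1, ε, BYXXBZ)
All input consumed in state s1 with stack BYXXBZ.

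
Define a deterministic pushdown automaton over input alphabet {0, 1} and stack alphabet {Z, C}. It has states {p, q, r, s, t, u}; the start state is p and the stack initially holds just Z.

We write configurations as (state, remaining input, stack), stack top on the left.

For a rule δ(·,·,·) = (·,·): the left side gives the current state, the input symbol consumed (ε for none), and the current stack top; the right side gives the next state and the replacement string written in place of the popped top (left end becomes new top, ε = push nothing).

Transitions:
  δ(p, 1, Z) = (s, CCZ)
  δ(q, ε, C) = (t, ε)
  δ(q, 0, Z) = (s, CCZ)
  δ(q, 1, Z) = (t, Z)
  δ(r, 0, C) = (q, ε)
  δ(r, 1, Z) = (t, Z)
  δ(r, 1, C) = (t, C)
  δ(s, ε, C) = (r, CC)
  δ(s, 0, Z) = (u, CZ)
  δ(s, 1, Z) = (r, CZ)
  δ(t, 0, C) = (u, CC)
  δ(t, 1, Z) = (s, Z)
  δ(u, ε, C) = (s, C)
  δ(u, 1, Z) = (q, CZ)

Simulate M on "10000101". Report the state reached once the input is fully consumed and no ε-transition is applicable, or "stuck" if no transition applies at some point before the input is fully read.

t

(p, 10000101, Z)
  read 1, top Z: go to s, push CCZ → (s, 0000101, CCZ)
  ε-move, top C: go to r, push CC → (r, 0000101, CCCZ)
  read 0, top C: go to q, push ε → (q, 000101, CCZ)
  ε-move, top C: go to t, push ε → (t, 000101, CZ)
  read 0, top C: go to u, push CC → (u, 00101, CCZ)
  ε-move, top C: go to s, push C → (s, 00101, CCZ)
  ε-move, top C: go to r, push CC → (r, 00101, CCCZ)
  read 0, top C: go to q, push ε → (q, 0101, CCZ)
  ε-move, top C: go to t, push ε → (t, 0101, CZ)
  read 0, top C: go to u, push CC → (u, 101, CCZ)
  ε-move, top C: go to s, push C → (s, 101, CCZ)
  ε-move, top C: go to r, push CC → (r, 101, CCCZ)
  read 1, top C: go to t, push C → (t, 01, CCCZ)
  read 0, top C: go to u, push CC → (u, 1, CCCCZ)
  ε-move, top C: go to s, push C → (s, 1, CCCCZ)
  ε-move, top C: go to r, push CC → (r, 1, CCCCCZ)
  read 1, top C: go to t, push C → (t, ε, CCCCCZ)
All input consumed; M is in state t.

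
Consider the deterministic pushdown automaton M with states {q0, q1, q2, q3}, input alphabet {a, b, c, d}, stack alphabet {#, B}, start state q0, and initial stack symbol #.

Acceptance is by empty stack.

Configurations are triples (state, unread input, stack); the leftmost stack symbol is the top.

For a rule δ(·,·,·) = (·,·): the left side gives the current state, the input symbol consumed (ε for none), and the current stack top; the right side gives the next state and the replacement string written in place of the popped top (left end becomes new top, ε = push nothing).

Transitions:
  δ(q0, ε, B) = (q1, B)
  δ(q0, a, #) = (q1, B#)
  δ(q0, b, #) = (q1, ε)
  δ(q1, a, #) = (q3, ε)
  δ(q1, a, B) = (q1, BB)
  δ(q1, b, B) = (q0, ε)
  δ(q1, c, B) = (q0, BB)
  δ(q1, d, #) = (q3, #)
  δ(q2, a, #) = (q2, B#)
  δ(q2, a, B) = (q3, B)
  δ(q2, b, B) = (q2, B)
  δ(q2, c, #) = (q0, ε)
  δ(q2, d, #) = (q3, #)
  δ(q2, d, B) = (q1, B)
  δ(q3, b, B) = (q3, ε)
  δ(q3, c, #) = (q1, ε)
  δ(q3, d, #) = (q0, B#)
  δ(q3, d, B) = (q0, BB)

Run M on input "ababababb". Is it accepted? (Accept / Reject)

(q0, ababababb, #)
  read a, top #: go to q1, push B# → (q1, babababb, B#)
  read b, top B: go to q0, push ε → (q0, abababb, #)
  read a, top #: go to q1, push B# → (q1, bababb, B#)
  read b, top B: go to q0, push ε → (q0, ababb, #)
  read a, top #: go to q1, push B# → (q1, babb, B#)
  read b, top B: go to q0, push ε → (q0, abb, #)
  read a, top #: go to q1, push B# → (q1, bb, B#)
  read b, top B: go to q0, push ε → (q0, b, #)
  read b, top #: go to q1, push ε → (q1, ε, ε)
All input consumed and the stack is empty.

Accept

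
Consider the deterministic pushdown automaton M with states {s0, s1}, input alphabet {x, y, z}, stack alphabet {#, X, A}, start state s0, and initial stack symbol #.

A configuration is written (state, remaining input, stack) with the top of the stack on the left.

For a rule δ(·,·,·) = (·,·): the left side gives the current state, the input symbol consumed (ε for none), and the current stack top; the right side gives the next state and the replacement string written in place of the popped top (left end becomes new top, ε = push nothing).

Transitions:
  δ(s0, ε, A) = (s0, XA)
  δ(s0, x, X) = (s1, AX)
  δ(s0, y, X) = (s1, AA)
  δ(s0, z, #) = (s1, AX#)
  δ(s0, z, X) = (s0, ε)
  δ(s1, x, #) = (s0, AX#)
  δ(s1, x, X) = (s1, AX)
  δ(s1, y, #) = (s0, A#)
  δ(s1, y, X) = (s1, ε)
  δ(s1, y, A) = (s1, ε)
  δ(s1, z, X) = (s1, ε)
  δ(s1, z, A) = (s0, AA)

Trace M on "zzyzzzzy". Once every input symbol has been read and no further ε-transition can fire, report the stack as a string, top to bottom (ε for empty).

AAAAAAAX#

(s0, zzyzzzzy, #)
  read z, top #: go to s1, push AX# → (s1, zyzzzzy, AX#)
  read z, top A: go to s0, push AA → (s0, yzzzzy, AAX#)
  ε-move, top A: go to s0, push XA → (s0, yzzzzy, XAAX#)
  read y, top X: go to s1, push AA → (s1, zzzzy, AAAAX#)
  read z, top A: go to s0, push AA → (s0, zzzy, AAAAAX#)
  ε-move, top A: go to s0, push XA → (s0, zzzy, XAAAAAX#)
  read z, top X: go to s0, push ε → (s0, zzy, AAAAAX#)
  ε-move, top A: go to s0, push XA → (s0, zzy, XAAAAAX#)
  read z, top X: go to s0, push ε → (s0, zy, AAAAAX#)
  ε-move, top A: go to s0, push XA → (s0, zy, XAAAAAX#)
  read z, top X: go to s0, push ε → (s0, y, AAAAAX#)
  ε-move, top A: go to s0, push XA → (s0, y, XAAAAAX#)
  read y, top X: go to s1, push AA → (s1, ε, AAAAAAAX#)
All input consumed in state s1 with stack AAAAAAAX#.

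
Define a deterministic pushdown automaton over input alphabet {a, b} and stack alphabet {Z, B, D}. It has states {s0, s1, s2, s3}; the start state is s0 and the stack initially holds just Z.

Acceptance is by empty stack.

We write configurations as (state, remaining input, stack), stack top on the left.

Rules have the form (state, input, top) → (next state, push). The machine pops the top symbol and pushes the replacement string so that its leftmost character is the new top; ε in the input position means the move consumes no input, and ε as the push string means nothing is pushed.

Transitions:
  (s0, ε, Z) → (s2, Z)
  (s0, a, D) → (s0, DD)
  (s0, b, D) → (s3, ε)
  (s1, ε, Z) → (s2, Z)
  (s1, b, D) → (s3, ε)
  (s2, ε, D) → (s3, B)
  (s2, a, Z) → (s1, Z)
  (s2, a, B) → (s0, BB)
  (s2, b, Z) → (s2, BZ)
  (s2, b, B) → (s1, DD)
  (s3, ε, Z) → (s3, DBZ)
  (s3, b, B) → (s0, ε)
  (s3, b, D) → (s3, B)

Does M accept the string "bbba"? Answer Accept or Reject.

Reject

(s0, bbba, Z)
  ε-move, top Z: go to s2, push Z → (s2, bbba, Z)
  read b, top Z: go to s2, push BZ → (s2, bba, BZ)
  read b, top B: go to s1, push DD → (s1, ba, DDZ)
  read b, top D: go to s3, push ε → (s3, a, DZ)
No transition applies at (s3, a, DZ); input not fully consumed.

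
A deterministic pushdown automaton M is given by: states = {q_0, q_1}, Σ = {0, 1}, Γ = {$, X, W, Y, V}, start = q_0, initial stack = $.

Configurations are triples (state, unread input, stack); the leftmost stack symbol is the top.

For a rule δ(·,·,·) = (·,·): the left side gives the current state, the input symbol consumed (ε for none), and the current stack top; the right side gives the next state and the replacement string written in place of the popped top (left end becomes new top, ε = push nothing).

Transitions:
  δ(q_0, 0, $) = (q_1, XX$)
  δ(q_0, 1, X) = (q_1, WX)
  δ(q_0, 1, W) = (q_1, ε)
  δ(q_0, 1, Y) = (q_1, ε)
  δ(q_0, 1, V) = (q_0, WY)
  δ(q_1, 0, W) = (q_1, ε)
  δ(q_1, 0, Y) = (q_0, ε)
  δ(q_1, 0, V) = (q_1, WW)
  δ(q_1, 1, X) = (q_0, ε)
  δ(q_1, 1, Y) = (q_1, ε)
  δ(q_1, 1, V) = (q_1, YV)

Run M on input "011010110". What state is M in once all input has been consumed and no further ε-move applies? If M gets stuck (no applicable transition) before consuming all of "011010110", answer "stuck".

(q_0, 011010110, $)
  read 0, top $: go to q_1, push XX$ → (q_1, 11010110, XX$)
  read 1, top X: go to q_0, push ε → (q_0, 1010110, X$)
  read 1, top X: go to q_1, push WX → (q_1, 010110, WX$)
  read 0, top W: go to q_1, push ε → (q_1, 10110, X$)
  read 1, top X: go to q_0, push ε → (q_0, 0110, $)
  read 0, top $: go to q_1, push XX$ → (q_1, 110, XX$)
  read 1, top X: go to q_0, push ε → (q_0, 10, X$)
  read 1, top X: go to q_1, push WX → (q_1, 0, WX$)
  read 0, top W: go to q_1, push ε → (q_1, ε, X$)
All input consumed; M is in state q_1.

q_1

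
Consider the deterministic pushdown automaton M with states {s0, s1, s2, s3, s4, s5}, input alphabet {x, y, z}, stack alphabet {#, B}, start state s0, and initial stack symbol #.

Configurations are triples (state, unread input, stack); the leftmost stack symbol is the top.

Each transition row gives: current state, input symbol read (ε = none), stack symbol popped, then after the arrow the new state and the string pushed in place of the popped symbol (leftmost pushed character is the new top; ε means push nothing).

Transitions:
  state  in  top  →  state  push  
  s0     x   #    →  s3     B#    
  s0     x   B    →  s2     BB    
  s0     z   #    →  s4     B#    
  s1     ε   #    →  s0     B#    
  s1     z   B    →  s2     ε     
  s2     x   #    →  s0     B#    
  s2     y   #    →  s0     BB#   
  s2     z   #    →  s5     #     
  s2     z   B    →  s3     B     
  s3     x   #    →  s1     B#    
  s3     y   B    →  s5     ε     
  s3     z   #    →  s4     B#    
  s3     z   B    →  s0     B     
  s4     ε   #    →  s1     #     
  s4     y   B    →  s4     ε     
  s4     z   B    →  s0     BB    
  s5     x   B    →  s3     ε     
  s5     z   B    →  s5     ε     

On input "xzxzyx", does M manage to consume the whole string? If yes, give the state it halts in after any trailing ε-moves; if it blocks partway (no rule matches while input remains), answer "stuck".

(s0, xzxzyx, #)
  read x, top #: go to s3, push B# → (s3, zxzyx, B#)
  read z, top B: go to s0, push B → (s0, xzyx, B#)
  read x, top B: go to s2, push BB → (s2, zyx, BB#)
  read z, top B: go to s3, push B → (s3, yx, BB#)
  read y, top B: go to s5, push ε → (s5, x, B#)
  read x, top B: go to s3, push ε → (s3, ε, #)
All input consumed; M is in state s3.

s3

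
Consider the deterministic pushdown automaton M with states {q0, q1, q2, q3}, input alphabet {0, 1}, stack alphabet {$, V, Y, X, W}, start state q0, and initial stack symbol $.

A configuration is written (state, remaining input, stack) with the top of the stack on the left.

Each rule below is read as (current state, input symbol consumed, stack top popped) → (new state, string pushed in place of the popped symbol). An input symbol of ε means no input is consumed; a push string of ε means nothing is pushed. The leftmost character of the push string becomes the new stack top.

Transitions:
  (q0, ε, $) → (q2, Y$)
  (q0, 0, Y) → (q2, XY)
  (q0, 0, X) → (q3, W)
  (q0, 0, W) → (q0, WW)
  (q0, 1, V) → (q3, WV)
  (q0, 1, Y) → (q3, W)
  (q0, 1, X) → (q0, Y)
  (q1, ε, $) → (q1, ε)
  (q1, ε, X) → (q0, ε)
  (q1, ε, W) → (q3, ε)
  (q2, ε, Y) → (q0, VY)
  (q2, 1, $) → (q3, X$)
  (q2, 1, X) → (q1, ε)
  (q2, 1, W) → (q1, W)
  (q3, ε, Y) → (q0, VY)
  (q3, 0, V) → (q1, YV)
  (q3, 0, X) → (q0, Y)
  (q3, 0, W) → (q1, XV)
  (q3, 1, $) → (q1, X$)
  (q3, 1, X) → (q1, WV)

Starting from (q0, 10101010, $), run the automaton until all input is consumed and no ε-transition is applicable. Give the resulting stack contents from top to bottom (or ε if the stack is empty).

VVVVVY$

(q0, 10101010, $) ⊢ (q2, 10101010, Y$) ⊢ (q0, 10101010, VY$) ⊢ (q3, 0101010, WVY$) ⊢ (q1, 101010, XVVY$) ⊢ (q0, 101010, VVY$) ⊢ (q3, 01010, WVVY$) ⊢ (q1, 1010, XVVVY$) ⊢ (q0, 1010, VVVY$) ⊢ (q3, 010, WVVVY$) ⊢ (q1, 10, XVVVVY$) ⊢ (q0, 10, VVVVY$) ⊢ (q3, 0, WVVVVY$) ⊢ (q1, ε, XVVVVVY$) ⊢ (q0, ε, VVVVVY$)
All input consumed in state q0 with stack VVVVVY$.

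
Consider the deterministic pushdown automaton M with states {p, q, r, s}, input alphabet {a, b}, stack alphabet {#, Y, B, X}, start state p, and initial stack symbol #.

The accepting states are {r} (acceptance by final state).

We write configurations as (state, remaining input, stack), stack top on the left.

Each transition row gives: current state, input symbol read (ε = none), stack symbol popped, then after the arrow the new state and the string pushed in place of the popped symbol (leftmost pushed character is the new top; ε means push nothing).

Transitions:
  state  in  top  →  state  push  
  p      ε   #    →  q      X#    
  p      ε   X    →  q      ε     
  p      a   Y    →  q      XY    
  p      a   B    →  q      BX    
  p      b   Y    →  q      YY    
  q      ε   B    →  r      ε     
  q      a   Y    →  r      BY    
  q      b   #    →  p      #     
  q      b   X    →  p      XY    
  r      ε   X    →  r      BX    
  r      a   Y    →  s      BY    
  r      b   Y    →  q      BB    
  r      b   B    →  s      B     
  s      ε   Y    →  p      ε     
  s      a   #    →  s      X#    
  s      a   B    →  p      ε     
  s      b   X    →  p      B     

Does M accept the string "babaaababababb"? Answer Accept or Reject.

(p, babaaababababb, #)
  ε-move, top #: go to q, push X# → (q, babaaababababb, X#)
  read b, top X: go to p, push XY → (p, abaaababababb, XY#)
  ε-move, top X: go to q, push ε → (q, abaaababababb, Y#)
  read a, top Y: go to r, push BY → (r, baaababababb, BY#)
  read b, top B: go to s, push B → (s, aaababababb, BY#)
  read a, top B: go to p, push ε → (p, aababababb, Y#)
  read a, top Y: go to q, push XY → (q, ababababb, XY#)
No transition applies at (q, ababababb, XY#); input not fully consumed.

Reject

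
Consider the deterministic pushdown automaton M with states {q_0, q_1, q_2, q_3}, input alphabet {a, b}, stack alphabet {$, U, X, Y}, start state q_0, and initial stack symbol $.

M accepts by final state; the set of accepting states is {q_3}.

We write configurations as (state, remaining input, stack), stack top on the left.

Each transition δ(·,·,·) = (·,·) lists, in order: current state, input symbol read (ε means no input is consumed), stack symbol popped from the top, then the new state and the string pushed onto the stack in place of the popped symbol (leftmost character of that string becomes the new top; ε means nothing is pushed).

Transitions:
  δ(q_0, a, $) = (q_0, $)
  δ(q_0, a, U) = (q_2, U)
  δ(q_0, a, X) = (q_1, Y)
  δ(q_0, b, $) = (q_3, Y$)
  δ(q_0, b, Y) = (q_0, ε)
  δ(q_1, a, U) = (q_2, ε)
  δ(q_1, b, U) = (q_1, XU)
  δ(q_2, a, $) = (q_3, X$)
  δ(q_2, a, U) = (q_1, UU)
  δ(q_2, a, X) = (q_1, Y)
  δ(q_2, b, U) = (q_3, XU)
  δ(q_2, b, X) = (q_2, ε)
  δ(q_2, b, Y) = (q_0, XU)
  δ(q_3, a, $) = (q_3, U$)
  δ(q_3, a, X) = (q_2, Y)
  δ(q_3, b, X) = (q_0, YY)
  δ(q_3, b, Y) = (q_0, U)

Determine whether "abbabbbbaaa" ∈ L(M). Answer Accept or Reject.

Reject

(q_0, abbabbbbaaa, $)
  read a, top $: go to q_0, push $ → (q_0, bbabbbbaaa, $)
  read b, top $: go to q_3, push Y$ → (q_3, babbbbaaa, Y$)
  read b, top Y: go to q_0, push U → (q_0, abbbbaaa, U$)
  read a, top U: go to q_2, push U → (q_2, bbbbaaa, U$)
  read b, top U: go to q_3, push XU → (q_3, bbbaaa, XU$)
  read b, top X: go to q_0, push YY → (q_0, bbaaa, YYU$)
  read b, top Y: go to q_0, push ε → (q_0, baaa, YU$)
  read b, top Y: go to q_0, push ε → (q_0, aaa, U$)
  read a, top U: go to q_2, push U → (q_2, aa, U$)
  read a, top U: go to q_1, push UU → (q_1, a, UU$)
  read a, top U: go to q_2, push ε → (q_2, ε, U$)
All input consumed; state q_2 ∉ F and no further ε-move applies.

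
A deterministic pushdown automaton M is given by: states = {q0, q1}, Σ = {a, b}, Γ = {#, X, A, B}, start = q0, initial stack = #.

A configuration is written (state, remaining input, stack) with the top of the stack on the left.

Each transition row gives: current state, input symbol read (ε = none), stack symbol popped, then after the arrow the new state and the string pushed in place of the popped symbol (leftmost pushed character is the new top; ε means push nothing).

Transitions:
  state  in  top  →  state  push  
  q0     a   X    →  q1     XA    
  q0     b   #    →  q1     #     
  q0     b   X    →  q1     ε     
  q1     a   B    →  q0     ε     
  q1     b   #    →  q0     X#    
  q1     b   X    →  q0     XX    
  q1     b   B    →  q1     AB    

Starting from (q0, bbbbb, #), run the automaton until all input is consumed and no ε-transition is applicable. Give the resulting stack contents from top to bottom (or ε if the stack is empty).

#

(q0, bbbbb, #)
  read b, top #: go to q1, push # → (q1, bbbb, #)
  read b, top #: go to q0, push X# → (q0, bbb, X#)
  read b, top X: go to q1, push ε → (q1, bb, #)
  read b, top #: go to q0, push X# → (q0, b, X#)
  read b, top X: go to q1, push ε → (q1, ε, #)
All input consumed in state q1 with stack #.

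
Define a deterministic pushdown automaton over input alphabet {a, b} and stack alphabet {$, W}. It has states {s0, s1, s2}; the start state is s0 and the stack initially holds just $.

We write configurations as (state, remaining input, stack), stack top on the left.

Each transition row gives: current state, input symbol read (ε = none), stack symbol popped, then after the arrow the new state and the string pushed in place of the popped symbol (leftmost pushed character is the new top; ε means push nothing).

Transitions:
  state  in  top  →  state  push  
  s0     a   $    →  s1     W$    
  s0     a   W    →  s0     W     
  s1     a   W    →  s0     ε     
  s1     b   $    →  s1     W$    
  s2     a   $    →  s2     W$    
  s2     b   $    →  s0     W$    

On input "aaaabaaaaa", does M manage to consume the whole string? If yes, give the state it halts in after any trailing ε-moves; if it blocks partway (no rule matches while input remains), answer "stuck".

(s0, aaaabaaaaa, $)
  read a, top $: go to s1, push W$ → (s1, aaabaaaaa, W$)
  read a, top W: go to s0, push ε → (s0, aabaaaaa, $)
  read a, top $: go to s1, push W$ → (s1, abaaaaa, W$)
  read a, top W: go to s0, push ε → (s0, baaaaa, $)
No transition for (s0, b, top $); M blocks with input baaaaa remaining.

stuck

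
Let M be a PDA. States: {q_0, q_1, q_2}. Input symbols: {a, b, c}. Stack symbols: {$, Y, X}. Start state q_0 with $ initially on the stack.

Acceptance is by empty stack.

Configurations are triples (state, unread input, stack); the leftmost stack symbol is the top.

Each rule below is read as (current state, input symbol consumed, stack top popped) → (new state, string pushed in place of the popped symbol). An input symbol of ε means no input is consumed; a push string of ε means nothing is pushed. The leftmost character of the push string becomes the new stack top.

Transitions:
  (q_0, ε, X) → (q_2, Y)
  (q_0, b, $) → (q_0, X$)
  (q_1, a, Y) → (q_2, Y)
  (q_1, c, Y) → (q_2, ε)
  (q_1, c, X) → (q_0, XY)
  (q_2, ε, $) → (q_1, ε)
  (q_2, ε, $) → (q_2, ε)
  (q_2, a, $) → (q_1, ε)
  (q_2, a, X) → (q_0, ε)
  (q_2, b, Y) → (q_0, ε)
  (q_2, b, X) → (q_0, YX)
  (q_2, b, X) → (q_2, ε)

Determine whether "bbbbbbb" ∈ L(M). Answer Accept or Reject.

No computation consumes all input and empties the stack.

Reject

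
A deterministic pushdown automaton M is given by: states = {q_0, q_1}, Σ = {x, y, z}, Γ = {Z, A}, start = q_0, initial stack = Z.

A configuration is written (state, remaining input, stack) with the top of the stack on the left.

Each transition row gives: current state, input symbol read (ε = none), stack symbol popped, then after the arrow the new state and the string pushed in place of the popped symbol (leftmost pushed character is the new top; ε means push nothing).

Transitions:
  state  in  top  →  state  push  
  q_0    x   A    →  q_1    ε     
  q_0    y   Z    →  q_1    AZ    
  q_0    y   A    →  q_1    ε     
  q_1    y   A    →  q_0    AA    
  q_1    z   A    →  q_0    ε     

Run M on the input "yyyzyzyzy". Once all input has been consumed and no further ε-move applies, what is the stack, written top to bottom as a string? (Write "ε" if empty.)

AZ

(q_0, yyyzyzyzy, Z)
  read y, top Z: go to q_1, push AZ → (q_1, yyzyzyzy, AZ)
  read y, top A: go to q_0, push AA → (q_0, yzyzyzy, AAZ)
  read y, top A: go to q_1, push ε → (q_1, zyzyzy, AZ)
  read z, top A: go to q_0, push ε → (q_0, yzyzy, Z)
  read y, top Z: go to q_1, push AZ → (q_1, zyzy, AZ)
  read z, top A: go to q_0, push ε → (q_0, yzy, Z)
  read y, top Z: go to q_1, push AZ → (q_1, zy, AZ)
  read z, top A: go to q_0, push ε → (q_0, y, Z)
  read y, top Z: go to q_1, push AZ → (q_1, ε, AZ)
All input consumed in state q_1 with stack AZ.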